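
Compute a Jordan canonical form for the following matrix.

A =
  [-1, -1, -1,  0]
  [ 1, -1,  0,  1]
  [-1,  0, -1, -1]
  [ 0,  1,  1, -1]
J_2(-1) ⊕ J_2(-1)

The characteristic polynomial is
  det(x·I − A) = x^4 + 4*x^3 + 6*x^2 + 4*x + 1 = (x + 1)^4

Eigenvalues and multiplicities (the geometric multiplicity of λ is n − rank(A − λI), which equals the number of Jordan blocks for λ):
  λ = -1: algebraic multiplicity = 4, geometric multiplicity = 2

Determining the block sizes for each eigenvalue:
  λ = -1: with am = 4 and gm = 2, the partition is not yet determined (e.g. several partitions of 4 into 2 parts exist). Let N = A − (-1)·I. Computing rank(N^1) = 2, rank(N^2) = 0; the number of blocks of size ≥ j is rank(N^{j−1}) − rank(N^j), giving [2, 2]. So we have 2 block(s) of size 2 → block sizes [2, 2]

Assembling the blocks gives a Jordan form
J =
  [-1,  1,  0,  0]
  [ 0, -1,  0,  0]
  [ 0,  0, -1,  1]
  [ 0,  0,  0, -1]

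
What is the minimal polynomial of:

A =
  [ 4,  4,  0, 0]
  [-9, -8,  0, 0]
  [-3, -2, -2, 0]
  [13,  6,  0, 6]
x^3 - 2*x^2 - 20*x - 24

The characteristic polynomial is χ_A(x) = (x - 6)*(x + 2)^3, so the eigenvalues are known. The minimal polynomial is
  m_A(x) = Π_λ (x − λ)^{k_λ}
where k_λ is the size of the *largest* Jordan block for λ (equivalently, the smallest k with (A − λI)^k v = 0 for every generalised eigenvector v of λ).

  λ = -2: largest Jordan block has size 2, contributing (x + 2)^2
  λ = 6: largest Jordan block has size 1, contributing (x − 6)

So m_A(x) = (x - 6)*(x + 2)^2 = x^3 - 2*x^2 - 20*x - 24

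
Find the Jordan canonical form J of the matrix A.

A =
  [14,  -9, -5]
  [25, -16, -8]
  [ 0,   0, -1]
J_3(-1)

The characteristic polynomial is
  det(x·I − A) = x^3 + 3*x^2 + 3*x + 1 = (x + 1)^3

Eigenvalues and multiplicities (the geometric multiplicity of λ is n − rank(A − λI), which equals the number of Jordan blocks for λ):
  λ = -1: algebraic multiplicity = 3, geometric multiplicity = 1

Determining the block sizes for each eigenvalue:
  λ = -1: one block (gm = 1), so the single block has size am = 3 → block sizes [3]

Assembling the blocks gives a Jordan form
J =
  [-1,  1,  0]
  [ 0, -1,  1]
  [ 0,  0, -1]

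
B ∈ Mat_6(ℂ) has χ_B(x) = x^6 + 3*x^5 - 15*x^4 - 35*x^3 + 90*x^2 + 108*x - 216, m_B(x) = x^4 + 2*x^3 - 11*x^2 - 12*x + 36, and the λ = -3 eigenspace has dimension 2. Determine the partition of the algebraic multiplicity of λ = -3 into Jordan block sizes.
Block sizes for λ = -3: [2, 1]

Step 1 — from the characteristic polynomial, algebraic multiplicity of λ = -3 is 3. From dim ker(B − (-3)·I) = 2, there are exactly 2 Jordan blocks for λ = -3.
Step 2 — from the minimal polynomial, the factor (x + 3)^2 tells us the largest block for λ = -3 has size 2.
Step 3 — with total size 3, 2 blocks, and largest block 2, the block sizes (in nonincreasing order) are [2, 1].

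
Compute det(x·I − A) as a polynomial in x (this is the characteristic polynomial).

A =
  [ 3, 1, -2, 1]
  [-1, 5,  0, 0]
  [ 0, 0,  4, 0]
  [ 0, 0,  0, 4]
x^4 - 16*x^3 + 96*x^2 - 256*x + 256

Expanding det(x·I − A) (e.g. by cofactor expansion or by noting that A is similar to its Jordan form J, which has the same characteristic polynomial as A) gives
  χ_A(x) = x^4 - 16*x^3 + 96*x^2 - 256*x + 256
which factors as (x - 4)^4. The eigenvalues (with algebraic multiplicities) are λ = 4 with multiplicity 4.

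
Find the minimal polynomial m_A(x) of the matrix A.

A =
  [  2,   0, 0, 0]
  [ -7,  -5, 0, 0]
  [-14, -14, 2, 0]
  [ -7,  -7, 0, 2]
x^2 + 3*x - 10

The characteristic polynomial is χ_A(x) = (x - 2)^3*(x + 5), so the eigenvalues are known. The minimal polynomial is
  m_A(x) = Π_λ (x − λ)^{k_λ}
where k_λ is the size of the *largest* Jordan block for λ (equivalently, the smallest k with (A − λI)^k v = 0 for every generalised eigenvector v of λ).

  λ = -5: largest Jordan block has size 1, contributing (x + 5)
  λ = 2: largest Jordan block has size 1, contributing (x − 2)

So m_A(x) = (x - 2)*(x + 5) = x^2 + 3*x - 10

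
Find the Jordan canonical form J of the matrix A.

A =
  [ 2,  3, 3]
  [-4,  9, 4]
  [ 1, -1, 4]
J_2(5) ⊕ J_1(5)

The characteristic polynomial is
  det(x·I − A) = x^3 - 15*x^2 + 75*x - 125 = (x - 5)^3

Eigenvalues and multiplicities (the geometric multiplicity of λ is n − rank(A − λI), which equals the number of Jordan blocks for λ):
  λ = 5: algebraic multiplicity = 3, geometric multiplicity = 2

Determining the block sizes for each eigenvalue:
  λ = 5: 2 blocks summing to 3 forces exactly one block of size 2 and the rest size 1 → block sizes [2, 1]

Assembling the blocks gives a Jordan form
J =
  [5, 1, 0]
  [0, 5, 0]
  [0, 0, 5]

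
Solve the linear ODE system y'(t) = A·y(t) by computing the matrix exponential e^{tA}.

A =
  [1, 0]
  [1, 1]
e^{tA} =
  [exp(t), 0]
  [t*exp(t), exp(t)]

Strategy: write A = P · J · P⁻¹ where J is a Jordan canonical form, so e^{tA} = P · e^{tJ} · P⁻¹, and e^{tJ} can be computed block-by-block.

A has Jordan form
J =
  [1, 1]
  [0, 1]
(up to reordering of blocks).

Per-block formulas:
  For a 2×2 Jordan block J_2(1): exp(t · J_2(1)) = e^(1t)·(I + t·N), where N is the 2×2 nilpotent shift.

After assembling e^{tJ} and conjugating by P, we get:

e^{tA} =
  [exp(t), 0]
  [t*exp(t), exp(t)]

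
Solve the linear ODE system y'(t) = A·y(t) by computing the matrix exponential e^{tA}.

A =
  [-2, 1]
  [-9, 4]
e^{tA} =
  [-3*t*exp(t) + exp(t), t*exp(t)]
  [-9*t*exp(t), 3*t*exp(t) + exp(t)]

Strategy: write A = P · J · P⁻¹ where J is a Jordan canonical form, so e^{tA} = P · e^{tJ} · P⁻¹, and e^{tJ} can be computed block-by-block.

A has Jordan form
J =
  [1, 1]
  [0, 1]
(up to reordering of blocks).

Per-block formulas:
  For a 2×2 Jordan block J_2(1): exp(t · J_2(1)) = e^(1t)·(I + t·N), where N is the 2×2 nilpotent shift.

After assembling e^{tJ} and conjugating by P, we get:

e^{tA} =
  [-3*t*exp(t) + exp(t), t*exp(t)]
  [-9*t*exp(t), 3*t*exp(t) + exp(t)]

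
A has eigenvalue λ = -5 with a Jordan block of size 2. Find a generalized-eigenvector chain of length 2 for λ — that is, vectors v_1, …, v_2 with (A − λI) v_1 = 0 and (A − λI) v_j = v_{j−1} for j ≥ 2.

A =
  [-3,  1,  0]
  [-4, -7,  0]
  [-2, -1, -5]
A Jordan chain for λ = -5 of length 2:
v_1 = (2, -4, -2)ᵀ
v_2 = (1, 0, 0)ᵀ

Let N = A − (-5)·I. We want v_2 with N^2 v_2 = 0 but N^1 v_2 ≠ 0; then v_{j-1} := N · v_j for j = 2, …, 2.

Pick v_2 = (1, 0, 0)ᵀ.
Then v_1 = N · v_2 = (2, -4, -2)ᵀ.

Sanity check: (A − (-5)·I) v_1 = (0, 0, 0)ᵀ = 0. ✓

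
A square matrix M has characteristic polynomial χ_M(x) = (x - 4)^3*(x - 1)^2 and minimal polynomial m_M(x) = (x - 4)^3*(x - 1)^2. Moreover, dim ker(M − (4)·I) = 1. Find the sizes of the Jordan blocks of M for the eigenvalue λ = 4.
Block sizes for λ = 4: [3]

Step 1 — from the characteristic polynomial, algebraic multiplicity of λ = 4 is 3. From dim ker(M − (4)·I) = 1, there are exactly 1 Jordan blocks for λ = 4.
Step 2 — from the minimal polynomial, the factor (x − 4)^3 tells us the largest block for λ = 4 has size 3.
Step 3 — with total size 3, 1 blocks, and largest block 3, the block sizes (in nonincreasing order) are [3].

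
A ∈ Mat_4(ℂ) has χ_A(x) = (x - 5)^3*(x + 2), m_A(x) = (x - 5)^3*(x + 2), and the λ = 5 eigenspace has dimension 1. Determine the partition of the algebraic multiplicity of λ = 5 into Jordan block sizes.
Block sizes for λ = 5: [3]

Step 1 — from the characteristic polynomial, algebraic multiplicity of λ = 5 is 3. From dim ker(A − (5)·I) = 1, there are exactly 1 Jordan blocks for λ = 5.
Step 2 — from the minimal polynomial, the factor (x − 5)^3 tells us the largest block for λ = 5 has size 3.
Step 3 — with total size 3, 1 blocks, and largest block 3, the block sizes (in nonincreasing order) are [3].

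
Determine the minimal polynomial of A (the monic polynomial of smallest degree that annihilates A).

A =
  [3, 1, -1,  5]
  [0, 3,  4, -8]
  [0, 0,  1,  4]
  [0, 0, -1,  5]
x^3 - 9*x^2 + 27*x - 27

The characteristic polynomial is χ_A(x) = (x - 3)^4, so the eigenvalues are known. The minimal polynomial is
  m_A(x) = Π_λ (x − λ)^{k_λ}
where k_λ is the size of the *largest* Jordan block for λ (equivalently, the smallest k with (A − λI)^k v = 0 for every generalised eigenvector v of λ).

  λ = 3: largest Jordan block has size 3, contributing (x − 3)^3

So m_A(x) = (x - 3)^3 = x^3 - 9*x^2 + 27*x - 27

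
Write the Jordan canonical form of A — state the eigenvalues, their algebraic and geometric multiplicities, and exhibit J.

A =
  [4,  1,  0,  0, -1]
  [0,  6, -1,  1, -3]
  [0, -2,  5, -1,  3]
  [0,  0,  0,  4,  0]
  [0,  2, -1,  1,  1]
J_2(4) ⊕ J_2(4) ⊕ J_1(4)

The characteristic polynomial is
  det(x·I − A) = x^5 - 20*x^4 + 160*x^3 - 640*x^2 + 1280*x - 1024 = (x - 4)^5

Eigenvalues and multiplicities (the geometric multiplicity of λ is n − rank(A − λI), which equals the number of Jordan blocks for λ):
  λ = 4: algebraic multiplicity = 5, geometric multiplicity = 3

Determining the block sizes for each eigenvalue:
  λ = 4: with am = 5 and gm = 3, the partition is not yet determined (e.g. several partitions of 5 into 3 parts exist). Let N = A − (4)·I. Computing rank(N^1) = 2, rank(N^2) = 0; the number of blocks of size ≥ j is rank(N^{j−1}) − rank(N^j), giving [3, 2]. So we have 2 block(s) of size 2, 1 block(s) of size 1 → block sizes [2, 2, 1]

Assembling the blocks gives a Jordan form
J =
  [4, 1, 0, 0, 0]
  [0, 4, 0, 0, 0]
  [0, 0, 4, 1, 0]
  [0, 0, 0, 4, 0]
  [0, 0, 0, 0, 4]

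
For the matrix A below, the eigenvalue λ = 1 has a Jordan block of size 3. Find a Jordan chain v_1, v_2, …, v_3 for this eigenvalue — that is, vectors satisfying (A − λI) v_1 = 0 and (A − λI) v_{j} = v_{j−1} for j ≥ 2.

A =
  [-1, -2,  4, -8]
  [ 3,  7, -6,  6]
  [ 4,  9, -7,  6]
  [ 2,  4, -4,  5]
A Jordan chain for λ = 1 of length 3:
v_1 = (-2, 0, -1, 0)ᵀ
v_2 = (-2, 3, 4, 2)ᵀ
v_3 = (1, 0, 0, 0)ᵀ

Let N = A − (1)·I. We want v_3 with N^3 v_3 = 0 but N^2 v_3 ≠ 0; then v_{j-1} := N · v_j for j = 3, …, 2.

Pick v_3 = (1, 0, 0, 0)ᵀ.
Then v_2 = N · v_3 = (-2, 3, 4, 2)ᵀ.
Then v_1 = N · v_2 = (-2, 0, -1, 0)ᵀ.

Sanity check: (A − (1)·I) v_1 = (0, 0, 0, 0)ᵀ = 0. ✓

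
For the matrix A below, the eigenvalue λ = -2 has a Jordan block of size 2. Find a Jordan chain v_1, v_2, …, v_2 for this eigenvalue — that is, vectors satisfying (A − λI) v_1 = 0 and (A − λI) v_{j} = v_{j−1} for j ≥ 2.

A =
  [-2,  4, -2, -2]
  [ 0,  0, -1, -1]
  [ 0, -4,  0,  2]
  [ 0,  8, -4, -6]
A Jordan chain for λ = -2 of length 2:
v_1 = (4, 2, -4, 8)ᵀ
v_2 = (0, 1, 0, 0)ᵀ

Let N = A − (-2)·I. We want v_2 with N^2 v_2 = 0 but N^1 v_2 ≠ 0; then v_{j-1} := N · v_j for j = 2, …, 2.

Pick v_2 = (0, 1, 0, 0)ᵀ.
Then v_1 = N · v_2 = (4, 2, -4, 8)ᵀ.

Sanity check: (A − (-2)·I) v_1 = (0, 0, 0, 0)ᵀ = 0. ✓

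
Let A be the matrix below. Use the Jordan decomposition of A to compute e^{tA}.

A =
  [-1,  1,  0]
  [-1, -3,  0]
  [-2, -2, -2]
e^{tA} =
  [t*exp(-2*t) + exp(-2*t), t*exp(-2*t), 0]
  [-t*exp(-2*t), -t*exp(-2*t) + exp(-2*t), 0]
  [-2*t*exp(-2*t), -2*t*exp(-2*t), exp(-2*t)]

Strategy: write A = P · J · P⁻¹ where J is a Jordan canonical form, so e^{tA} = P · e^{tJ} · P⁻¹, and e^{tJ} can be computed block-by-block.

A has Jordan form
J =
  [-2,  1,  0]
  [ 0, -2,  0]
  [ 0,  0, -2]
(up to reordering of blocks).

Per-block formulas:
  For a 1×1 block at λ = -2: exp(t · [-2]) = [e^(-2t)].
  For a 2×2 Jordan block J_2(-2): exp(t · J_2(-2)) = e^(-2t)·(I + t·N), where N is the 2×2 nilpotent shift.

After assembling e^{tJ} and conjugating by P, we get:

e^{tA} =
  [t*exp(-2*t) + exp(-2*t), t*exp(-2*t), 0]
  [-t*exp(-2*t), -t*exp(-2*t) + exp(-2*t), 0]
  [-2*t*exp(-2*t), -2*t*exp(-2*t), exp(-2*t)]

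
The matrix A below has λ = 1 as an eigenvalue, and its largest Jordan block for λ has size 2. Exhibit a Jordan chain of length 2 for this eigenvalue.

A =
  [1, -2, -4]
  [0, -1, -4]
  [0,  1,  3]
A Jordan chain for λ = 1 of length 2:
v_1 = (-2, -2, 1)ᵀ
v_2 = (0, 1, 0)ᵀ

Let N = A − (1)·I. We want v_2 with N^2 v_2 = 0 but N^1 v_2 ≠ 0; then v_{j-1} := N · v_j for j = 2, …, 2.

Pick v_2 = (0, 1, 0)ᵀ.
Then v_1 = N · v_2 = (-2, -2, 1)ᵀ.

Sanity check: (A − (1)·I) v_1 = (0, 0, 0)ᵀ = 0. ✓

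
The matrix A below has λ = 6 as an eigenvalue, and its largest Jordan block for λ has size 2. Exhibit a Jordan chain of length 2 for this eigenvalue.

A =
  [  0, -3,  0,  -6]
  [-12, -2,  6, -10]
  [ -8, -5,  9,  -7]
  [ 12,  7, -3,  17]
A Jordan chain for λ = 6 of length 2:
v_1 = (-6, -12, -8, 12)ᵀ
v_2 = (1, 0, 0, 0)ᵀ

Let N = A − (6)·I. We want v_2 with N^2 v_2 = 0 but N^1 v_2 ≠ 0; then v_{j-1} := N · v_j for j = 2, …, 2.

Pick v_2 = (1, 0, 0, 0)ᵀ.
Then v_1 = N · v_2 = (-6, -12, -8, 12)ᵀ.

Sanity check: (A − (6)·I) v_1 = (0, 0, 0, 0)ᵀ = 0. ✓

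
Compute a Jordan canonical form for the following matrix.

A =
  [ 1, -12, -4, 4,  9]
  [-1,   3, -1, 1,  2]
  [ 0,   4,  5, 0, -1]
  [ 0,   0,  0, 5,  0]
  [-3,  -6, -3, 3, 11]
J_3(5) ⊕ J_1(5) ⊕ J_1(5)

The characteristic polynomial is
  det(x·I − A) = x^5 - 25*x^4 + 250*x^3 - 1250*x^2 + 3125*x - 3125 = (x - 5)^5

Eigenvalues and multiplicities (the geometric multiplicity of λ is n − rank(A − λI), which equals the number of Jordan blocks for λ):
  λ = 5: algebraic multiplicity = 5, geometric multiplicity = 3

Determining the block sizes for each eigenvalue:
  λ = 5: with am = 5 and gm = 3, the partition is not yet determined (e.g. several partitions of 5 into 3 parts exist). Let N = A − (5)·I. Computing rank(N^1) = 2, rank(N^2) = 1, rank(N^3) = 0; the number of blocks of size ≥ j is rank(N^{j−1}) − rank(N^j), giving [3, 1, 1]. So we have 1 block(s) of size 3, 2 block(s) of size 1 → block sizes [3, 1, 1]

Assembling the blocks gives a Jordan form
J =
  [5, 1, 0, 0, 0]
  [0, 5, 1, 0, 0]
  [0, 0, 5, 0, 0]
  [0, 0, 0, 5, 0]
  [0, 0, 0, 0, 5]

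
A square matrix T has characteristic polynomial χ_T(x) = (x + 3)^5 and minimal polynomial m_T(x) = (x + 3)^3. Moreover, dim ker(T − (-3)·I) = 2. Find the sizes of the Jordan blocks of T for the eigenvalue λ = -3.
Block sizes for λ = -3: [3, 2]

Step 1 — from the characteristic polynomial, algebraic multiplicity of λ = -3 is 5. From dim ker(T − (-3)·I) = 2, there are exactly 2 Jordan blocks for λ = -3.
Step 2 — from the minimal polynomial, the factor (x + 3)^3 tells us the largest block for λ = -3 has size 3.
Step 3 — with total size 5, 2 blocks, and largest block 3, the block sizes (in nonincreasing order) are [3, 2].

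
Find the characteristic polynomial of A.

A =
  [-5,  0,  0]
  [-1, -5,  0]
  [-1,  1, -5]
x^3 + 15*x^2 + 75*x + 125

Expanding det(x·I − A) (e.g. by cofactor expansion or by noting that A is similar to its Jordan form J, which has the same characteristic polynomial as A) gives
  χ_A(x) = x^3 + 15*x^2 + 75*x + 125
which factors as (x + 5)^3. The eigenvalues (with algebraic multiplicities) are λ = -5 with multiplicity 3.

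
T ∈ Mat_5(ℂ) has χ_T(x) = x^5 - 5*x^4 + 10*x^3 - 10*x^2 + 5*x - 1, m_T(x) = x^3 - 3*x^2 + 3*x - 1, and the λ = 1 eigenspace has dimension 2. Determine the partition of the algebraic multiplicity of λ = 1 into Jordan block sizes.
Block sizes for λ = 1: [3, 2]

Step 1 — from the characteristic polynomial, algebraic multiplicity of λ = 1 is 5. From dim ker(T − (1)·I) = 2, there are exactly 2 Jordan blocks for λ = 1.
Step 2 — from the minimal polynomial, the factor (x − 1)^3 tells us the largest block for λ = 1 has size 3.
Step 3 — with total size 5, 2 blocks, and largest block 3, the block sizes (in nonincreasing order) are [3, 2].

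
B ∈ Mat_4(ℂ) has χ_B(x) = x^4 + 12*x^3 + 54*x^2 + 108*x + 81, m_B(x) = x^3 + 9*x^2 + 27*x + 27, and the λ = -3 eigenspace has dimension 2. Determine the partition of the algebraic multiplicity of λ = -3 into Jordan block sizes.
Block sizes for λ = -3: [3, 1]

Step 1 — from the characteristic polynomial, algebraic multiplicity of λ = -3 is 4. From dim ker(B − (-3)·I) = 2, there are exactly 2 Jordan blocks for λ = -3.
Step 2 — from the minimal polynomial, the factor (x + 3)^3 tells us the largest block for λ = -3 has size 3.
Step 3 — with total size 4, 2 blocks, and largest block 3, the block sizes (in nonincreasing order) are [3, 1].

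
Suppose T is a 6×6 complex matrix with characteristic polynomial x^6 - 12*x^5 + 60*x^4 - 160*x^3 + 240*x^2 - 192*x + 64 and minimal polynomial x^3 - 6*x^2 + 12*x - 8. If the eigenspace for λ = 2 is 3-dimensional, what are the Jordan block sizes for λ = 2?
Block sizes for λ = 2: [3, 2, 1]

Step 1 — from the characteristic polynomial, algebraic multiplicity of λ = 2 is 6. From dim ker(T − (2)·I) = 3, there are exactly 3 Jordan blocks for λ = 2.
Step 2 — from the minimal polynomial, the factor (x − 2)^3 tells us the largest block for λ = 2 has size 3.
Step 3 — with total size 6, 3 blocks, and largest block 3, the block sizes (in nonincreasing order) are [3, 2, 1].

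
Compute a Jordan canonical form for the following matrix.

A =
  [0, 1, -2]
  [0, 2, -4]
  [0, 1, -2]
J_2(0) ⊕ J_1(0)

The characteristic polynomial is
  det(x·I − A) = x^3

Eigenvalues and multiplicities (the geometric multiplicity of λ is n − rank(A − λI), which equals the number of Jordan blocks for λ):
  λ = 0: algebraic multiplicity = 3, geometric multiplicity = 2

Determining the block sizes for each eigenvalue:
  λ = 0: 2 blocks summing to 3 forces exactly one block of size 2 and the rest size 1 → block sizes [2, 1]

Assembling the blocks gives a Jordan form
J =
  [0, 1, 0]
  [0, 0, 0]
  [0, 0, 0]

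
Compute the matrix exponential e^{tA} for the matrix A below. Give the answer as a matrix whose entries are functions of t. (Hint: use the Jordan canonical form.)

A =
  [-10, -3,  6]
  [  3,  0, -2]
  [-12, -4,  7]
e^{tA} =
  [-9*t*exp(-t) + exp(-t), -3*t*exp(-t), 6*t*exp(-t)]
  [3*t*exp(-t), t*exp(-t) + exp(-t), -2*t*exp(-t)]
  [-12*t*exp(-t), -4*t*exp(-t), 8*t*exp(-t) + exp(-t)]

Strategy: write A = P · J · P⁻¹ where J is a Jordan canonical form, so e^{tA} = P · e^{tJ} · P⁻¹, and e^{tJ} can be computed block-by-block.

A has Jordan form
J =
  [-1,  1,  0]
  [ 0, -1,  0]
  [ 0,  0, -1]
(up to reordering of blocks).

Per-block formulas:
  For a 2×2 Jordan block J_2(-1): exp(t · J_2(-1)) = e^(-1t)·(I + t·N), where N is the 2×2 nilpotent shift.
  For a 1×1 block at λ = -1: exp(t · [-1]) = [e^(-1t)].

After assembling e^{tJ} and conjugating by P, we get:

e^{tA} =
  [-9*t*exp(-t) + exp(-t), -3*t*exp(-t), 6*t*exp(-t)]
  [3*t*exp(-t), t*exp(-t) + exp(-t), -2*t*exp(-t)]
  [-12*t*exp(-t), -4*t*exp(-t), 8*t*exp(-t) + exp(-t)]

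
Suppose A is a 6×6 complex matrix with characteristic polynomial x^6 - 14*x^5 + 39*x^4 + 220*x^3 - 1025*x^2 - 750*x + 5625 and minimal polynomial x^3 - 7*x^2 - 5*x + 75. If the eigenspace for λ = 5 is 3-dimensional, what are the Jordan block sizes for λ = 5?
Block sizes for λ = 5: [2, 1, 1]

Step 1 — from the characteristic polynomial, algebraic multiplicity of λ = 5 is 4. From dim ker(A − (5)·I) = 3, there are exactly 3 Jordan blocks for λ = 5.
Step 2 — from the minimal polynomial, the factor (x − 5)^2 tells us the largest block for λ = 5 has size 2.
Step 3 — with total size 4, 3 blocks, and largest block 2, the block sizes (in nonincreasing order) are [2, 1, 1].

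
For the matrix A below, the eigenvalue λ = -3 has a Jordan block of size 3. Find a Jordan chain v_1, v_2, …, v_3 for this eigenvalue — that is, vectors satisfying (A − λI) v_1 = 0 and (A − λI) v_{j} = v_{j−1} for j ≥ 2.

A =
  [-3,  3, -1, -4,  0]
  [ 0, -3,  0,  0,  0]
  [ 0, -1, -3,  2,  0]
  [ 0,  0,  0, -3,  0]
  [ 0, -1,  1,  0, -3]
A Jordan chain for λ = -3 of length 3:
v_1 = (1, 0, 0, 0, -1)ᵀ
v_2 = (3, 0, -1, 0, -1)ᵀ
v_3 = (0, 1, 0, 0, 0)ᵀ

Let N = A − (-3)·I. We want v_3 with N^3 v_3 = 0 but N^2 v_3 ≠ 0; then v_{j-1} := N · v_j for j = 3, …, 2.

Pick v_3 = (0, 1, 0, 0, 0)ᵀ.
Then v_2 = N · v_3 = (3, 0, -1, 0, -1)ᵀ.
Then v_1 = N · v_2 = (1, 0, 0, 0, -1)ᵀ.

Sanity check: (A − (-3)·I) v_1 = (0, 0, 0, 0, 0)ᵀ = 0. ✓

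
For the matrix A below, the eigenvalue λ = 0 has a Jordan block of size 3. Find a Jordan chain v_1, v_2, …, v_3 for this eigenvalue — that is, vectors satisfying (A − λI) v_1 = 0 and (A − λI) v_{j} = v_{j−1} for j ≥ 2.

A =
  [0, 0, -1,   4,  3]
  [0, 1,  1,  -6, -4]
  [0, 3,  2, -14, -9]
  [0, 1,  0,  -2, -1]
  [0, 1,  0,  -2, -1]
A Jordan chain for λ = 0 of length 3:
v_1 = (4, -6, -14, -2, -2)ᵀ
v_2 = (0, 1, 3, 1, 1)ᵀ
v_3 = (0, 1, 0, 0, 0)ᵀ

Let N = A − (0)·I. We want v_3 with N^3 v_3 = 0 but N^2 v_3 ≠ 0; then v_{j-1} := N · v_j for j = 3, …, 2.

Pick v_3 = (0, 1, 0, 0, 0)ᵀ.
Then v_2 = N · v_3 = (0, 1, 3, 1, 1)ᵀ.
Then v_1 = N · v_2 = (4, -6, -14, -2, -2)ᵀ.

Sanity check: (A − (0)·I) v_1 = (0, 0, 0, 0, 0)ᵀ = 0. ✓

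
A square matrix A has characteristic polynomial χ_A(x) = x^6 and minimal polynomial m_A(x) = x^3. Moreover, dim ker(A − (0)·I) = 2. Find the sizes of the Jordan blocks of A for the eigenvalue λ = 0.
Block sizes for λ = 0: [3, 3]

Step 1 — from the characteristic polynomial, algebraic multiplicity of λ = 0 is 6. From dim ker(A − (0)·I) = 2, there are exactly 2 Jordan blocks for λ = 0.
Step 2 — from the minimal polynomial, the factor (x − 0)^3 tells us the largest block for λ = 0 has size 3.
Step 3 — with total size 6, 2 blocks, and largest block 3, the block sizes (in nonincreasing order) are [3, 3].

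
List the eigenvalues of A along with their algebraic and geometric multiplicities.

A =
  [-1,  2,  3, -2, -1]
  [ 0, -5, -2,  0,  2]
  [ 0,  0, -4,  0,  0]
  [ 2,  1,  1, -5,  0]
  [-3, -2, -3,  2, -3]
λ = -4: alg = 3, geom = 2; λ = -3: alg = 2, geom = 1

Step 1 — factor the characteristic polynomial to read off the algebraic multiplicities:
  χ_A(x) = (x + 3)^2*(x + 4)^3

Step 2 — compute geometric multiplicities via the rank-nullity identity g(λ) = n − rank(A − λI):
  rank(A − (-4)·I) = 3, so dim ker(A − (-4)·I) = n − 3 = 2
  rank(A − (-3)·I) = 4, so dim ker(A − (-3)·I) = n − 4 = 1

Summary:
  λ = -4: algebraic multiplicity = 3, geometric multiplicity = 2
  λ = -3: algebraic multiplicity = 2, geometric multiplicity = 1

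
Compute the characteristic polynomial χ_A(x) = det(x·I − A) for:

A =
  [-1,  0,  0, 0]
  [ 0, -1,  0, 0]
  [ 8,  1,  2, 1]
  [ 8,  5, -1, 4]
x^4 - 4*x^3 - 2*x^2 + 12*x + 9

Expanding det(x·I − A) (e.g. by cofactor expansion or by noting that A is similar to its Jordan form J, which has the same characteristic polynomial as A) gives
  χ_A(x) = x^4 - 4*x^3 - 2*x^2 + 12*x + 9
which factors as (x - 3)^2*(x + 1)^2. The eigenvalues (with algebraic multiplicities) are λ = -1 with multiplicity 2, λ = 3 with multiplicity 2.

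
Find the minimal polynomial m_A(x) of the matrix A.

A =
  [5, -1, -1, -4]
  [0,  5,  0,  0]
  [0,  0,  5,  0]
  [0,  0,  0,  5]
x^2 - 10*x + 25

The characteristic polynomial is χ_A(x) = (x - 5)^4, so the eigenvalues are known. The minimal polynomial is
  m_A(x) = Π_λ (x − λ)^{k_λ}
where k_λ is the size of the *largest* Jordan block for λ (equivalently, the smallest k with (A − λI)^k v = 0 for every generalised eigenvector v of λ).

  λ = 5: largest Jordan block has size 2, contributing (x − 5)^2

So m_A(x) = (x - 5)^2 = x^2 - 10*x + 25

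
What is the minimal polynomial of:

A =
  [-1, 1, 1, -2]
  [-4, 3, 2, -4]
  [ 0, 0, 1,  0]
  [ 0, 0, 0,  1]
x^2 - 2*x + 1

The characteristic polynomial is χ_A(x) = (x - 1)^4, so the eigenvalues are known. The minimal polynomial is
  m_A(x) = Π_λ (x − λ)^{k_λ}
where k_λ is the size of the *largest* Jordan block for λ (equivalently, the smallest k with (A − λI)^k v = 0 for every generalised eigenvector v of λ).

  λ = 1: largest Jordan block has size 2, contributing (x − 1)^2

So m_A(x) = (x - 1)^2 = x^2 - 2*x + 1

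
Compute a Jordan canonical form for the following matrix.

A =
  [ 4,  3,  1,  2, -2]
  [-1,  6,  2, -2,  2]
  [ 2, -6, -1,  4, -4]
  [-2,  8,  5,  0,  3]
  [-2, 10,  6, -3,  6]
J_3(3) ⊕ J_2(3)

The characteristic polynomial is
  det(x·I − A) = x^5 - 15*x^4 + 90*x^3 - 270*x^2 + 405*x - 243 = (x - 3)^5

Eigenvalues and multiplicities (the geometric multiplicity of λ is n − rank(A − λI), which equals the number of Jordan blocks for λ):
  λ = 3: algebraic multiplicity = 5, geometric multiplicity = 2

Determining the block sizes for each eigenvalue:
  λ = 3: with am = 5 and gm = 2, the partition is not yet determined (e.g. several partitions of 5 into 2 parts exist). Let N = A − (3)·I. Computing rank(N^1) = 3, rank(N^2) = 1, rank(N^3) = 0; the number of blocks of size ≥ j is rank(N^{j−1}) − rank(N^j), giving [2, 2, 1]. So we have 1 block(s) of size 3, 1 block(s) of size 2 → block sizes [3, 2]

Assembling the blocks gives a Jordan form
J =
  [3, 1, 0, 0, 0]
  [0, 3, 1, 0, 0]
  [0, 0, 3, 0, 0]
  [0, 0, 0, 3, 1]
  [0, 0, 0, 0, 3]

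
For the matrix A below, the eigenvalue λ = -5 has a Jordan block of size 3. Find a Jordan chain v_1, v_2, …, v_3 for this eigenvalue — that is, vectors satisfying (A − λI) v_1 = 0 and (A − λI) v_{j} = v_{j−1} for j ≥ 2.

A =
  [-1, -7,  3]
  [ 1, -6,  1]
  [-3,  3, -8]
A Jordan chain for λ = -5 of length 3:
v_1 = (-12, -3, 9)ᵀ
v_2 = (-7, -1, 3)ᵀ
v_3 = (0, 1, 0)ᵀ

Let N = A − (-5)·I. We want v_3 with N^3 v_3 = 0 but N^2 v_3 ≠ 0; then v_{j-1} := N · v_j for j = 3, …, 2.

Pick v_3 = (0, 1, 0)ᵀ.
Then v_2 = N · v_3 = (-7, -1, 3)ᵀ.
Then v_1 = N · v_2 = (-12, -3, 9)ᵀ.

Sanity check: (A − (-5)·I) v_1 = (0, 0, 0)ᵀ = 0. ✓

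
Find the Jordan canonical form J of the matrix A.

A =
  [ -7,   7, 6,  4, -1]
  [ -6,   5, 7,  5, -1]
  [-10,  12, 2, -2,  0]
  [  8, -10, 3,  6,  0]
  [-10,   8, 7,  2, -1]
J_3(-1) ⊕ J_2(4)

The characteristic polynomial is
  det(x·I − A) = x^5 - 5*x^4 - 5*x^3 + 25*x^2 + 40*x + 16 = (x - 4)^2*(x + 1)^3

Eigenvalues and multiplicities (the geometric multiplicity of λ is n − rank(A − λI), which equals the number of Jordan blocks for λ):
  λ = -1: algebraic multiplicity = 3, geometric multiplicity = 1
  λ = 4: algebraic multiplicity = 2, geometric multiplicity = 1

Determining the block sizes for each eigenvalue:
  λ = -1: one block (gm = 1), so the single block has size am = 3 → block sizes [3]
  λ = 4: one block (gm = 1), so the single block has size am = 2 → block sizes [2]

Assembling the blocks gives a Jordan form
J =
  [-1,  1,  0, 0, 0]
  [ 0, -1,  1, 0, 0]
  [ 0,  0, -1, 0, 0]
  [ 0,  0,  0, 4, 1]
  [ 0,  0,  0, 0, 4]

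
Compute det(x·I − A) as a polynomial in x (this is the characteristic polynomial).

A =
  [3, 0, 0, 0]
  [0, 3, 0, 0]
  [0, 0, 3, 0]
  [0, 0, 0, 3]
x^4 - 12*x^3 + 54*x^2 - 108*x + 81

Expanding det(x·I − A) (e.g. by cofactor expansion or by noting that A is similar to its Jordan form J, which has the same characteristic polynomial as A) gives
  χ_A(x) = x^4 - 12*x^3 + 54*x^2 - 108*x + 81
which factors as (x - 3)^4. The eigenvalues (with algebraic multiplicities) are λ = 3 with multiplicity 4.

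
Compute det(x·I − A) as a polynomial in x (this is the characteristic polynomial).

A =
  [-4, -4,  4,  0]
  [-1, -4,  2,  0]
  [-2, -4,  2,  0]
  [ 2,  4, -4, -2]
x^4 + 8*x^3 + 24*x^2 + 32*x + 16

Expanding det(x·I − A) (e.g. by cofactor expansion or by noting that A is similar to its Jordan form J, which has the same characteristic polynomial as A) gives
  χ_A(x) = x^4 + 8*x^3 + 24*x^2 + 32*x + 16
which factors as (x + 2)^4. The eigenvalues (with algebraic multiplicities) are λ = -2 with multiplicity 4.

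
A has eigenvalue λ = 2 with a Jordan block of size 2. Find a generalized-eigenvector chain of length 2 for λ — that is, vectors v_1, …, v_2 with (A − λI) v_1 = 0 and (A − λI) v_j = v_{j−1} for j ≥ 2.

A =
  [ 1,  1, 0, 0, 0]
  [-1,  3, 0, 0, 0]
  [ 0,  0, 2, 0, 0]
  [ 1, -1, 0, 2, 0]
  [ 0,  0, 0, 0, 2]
A Jordan chain for λ = 2 of length 2:
v_1 = (-1, -1, 0, 1, 0)ᵀ
v_2 = (1, 0, 0, 0, 0)ᵀ

Let N = A − (2)·I. We want v_2 with N^2 v_2 = 0 but N^1 v_2 ≠ 0; then v_{j-1} := N · v_j for j = 2, …, 2.

Pick v_2 = (1, 0, 0, 0, 0)ᵀ.
Then v_1 = N · v_2 = (-1, -1, 0, 1, 0)ᵀ.

Sanity check: (A − (2)·I) v_1 = (0, 0, 0, 0, 0)ᵀ = 0. ✓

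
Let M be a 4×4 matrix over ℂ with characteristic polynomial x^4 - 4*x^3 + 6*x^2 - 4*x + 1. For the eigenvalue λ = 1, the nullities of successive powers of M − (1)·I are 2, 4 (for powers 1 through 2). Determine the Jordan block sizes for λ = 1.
Block sizes for λ = 1: [2, 2]

From the dimensions of kernels of powers, the number of Jordan blocks of size at least j is d_j − d_{j−1} where d_j = dim ker(N^j) (with d_0 = 0). Computing the differences gives [2, 2].
The number of blocks of size exactly k is (#blocks of size ≥ k) − (#blocks of size ≥ k + 1), so the partition is: 2 block(s) of size 2.
In nonincreasing order the block sizes are [2, 2].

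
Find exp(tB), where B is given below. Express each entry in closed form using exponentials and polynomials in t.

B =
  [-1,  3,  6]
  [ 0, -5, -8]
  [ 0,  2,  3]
e^{tB} =
  [exp(-t), 3*t*exp(-t), 6*t*exp(-t)]
  [0, -4*t*exp(-t) + exp(-t), -8*t*exp(-t)]
  [0, 2*t*exp(-t), 4*t*exp(-t) + exp(-t)]

Strategy: write B = P · J · P⁻¹ where J is a Jordan canonical form, so e^{tB} = P · e^{tJ} · P⁻¹, and e^{tJ} can be computed block-by-block.

B has Jordan form
J =
  [-1,  1,  0]
  [ 0, -1,  0]
  [ 0,  0, -1]
(up to reordering of blocks).

Per-block formulas:
  For a 2×2 Jordan block J_2(-1): exp(t · J_2(-1)) = e^(-1t)·(I + t·N), where N is the 2×2 nilpotent shift.
  For a 1×1 block at λ = -1: exp(t · [-1]) = [e^(-1t)].

After assembling e^{tJ} and conjugating by P, we get:

e^{tB} =
  [exp(-t), 3*t*exp(-t), 6*t*exp(-t)]
  [0, -4*t*exp(-t) + exp(-t), -8*t*exp(-t)]
  [0, 2*t*exp(-t), 4*t*exp(-t) + exp(-t)]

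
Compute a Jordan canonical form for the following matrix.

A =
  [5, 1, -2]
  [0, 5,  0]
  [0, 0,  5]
J_2(5) ⊕ J_1(5)

The characteristic polynomial is
  det(x·I − A) = x^3 - 15*x^2 + 75*x - 125 = (x - 5)^3

Eigenvalues and multiplicities (the geometric multiplicity of λ is n − rank(A − λI), which equals the number of Jordan blocks for λ):
  λ = 5: algebraic multiplicity = 3, geometric multiplicity = 2

Determining the block sizes for each eigenvalue:
  λ = 5: 2 blocks summing to 3 forces exactly one block of size 2 and the rest size 1 → block sizes [2, 1]

Assembling the blocks gives a Jordan form
J =
  [5, 1, 0]
  [0, 5, 0]
  [0, 0, 5]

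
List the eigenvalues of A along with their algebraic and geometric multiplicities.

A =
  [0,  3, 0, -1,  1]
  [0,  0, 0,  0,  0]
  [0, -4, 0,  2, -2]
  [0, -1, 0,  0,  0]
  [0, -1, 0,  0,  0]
λ = 0: alg = 5, geom = 3

Step 1 — factor the characteristic polynomial to read off the algebraic multiplicities:
  χ_A(x) = x^5

Step 2 — compute geometric multiplicities via the rank-nullity identity g(λ) = n − rank(A − λI):
  rank(A − (0)·I) = 2, so dim ker(A − (0)·I) = n − 2 = 3

Summary:
  λ = 0: algebraic multiplicity = 5, geometric multiplicity = 3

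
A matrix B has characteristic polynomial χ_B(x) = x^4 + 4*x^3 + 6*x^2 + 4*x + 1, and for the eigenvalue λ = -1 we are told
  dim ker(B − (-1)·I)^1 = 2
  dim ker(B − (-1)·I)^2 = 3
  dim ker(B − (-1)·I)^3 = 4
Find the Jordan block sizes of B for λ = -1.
Block sizes for λ = -1: [3, 1]

From the dimensions of kernels of powers, the number of Jordan blocks of size at least j is d_j − d_{j−1} where d_j = dim ker(N^j) (with d_0 = 0). Computing the differences gives [2, 1, 1].
The number of blocks of size exactly k is (#blocks of size ≥ k) − (#blocks of size ≥ k + 1), so the partition is: 1 block(s) of size 1, 1 block(s) of size 3.
In nonincreasing order the block sizes are [3, 1].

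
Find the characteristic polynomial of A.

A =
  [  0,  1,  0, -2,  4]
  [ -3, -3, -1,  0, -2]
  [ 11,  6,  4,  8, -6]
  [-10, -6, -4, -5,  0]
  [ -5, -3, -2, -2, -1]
x^5 + 5*x^4 + 10*x^3 + 10*x^2 + 5*x + 1

Expanding det(x·I − A) (e.g. by cofactor expansion or by noting that A is similar to its Jordan form J, which has the same characteristic polynomial as A) gives
  χ_A(x) = x^5 + 5*x^4 + 10*x^3 + 10*x^2 + 5*x + 1
which factors as (x + 1)^5. The eigenvalues (with algebraic multiplicities) are λ = -1 with multiplicity 5.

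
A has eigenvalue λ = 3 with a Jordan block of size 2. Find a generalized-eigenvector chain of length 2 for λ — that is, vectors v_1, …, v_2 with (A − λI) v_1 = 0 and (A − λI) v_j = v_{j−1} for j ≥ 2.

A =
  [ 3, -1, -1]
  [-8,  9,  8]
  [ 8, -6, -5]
A Jordan chain for λ = 3 of length 2:
v_1 = (-4, 16, -16)ᵀ
v_2 = (1, 4, 0)ᵀ

Let N = A − (3)·I. We want v_2 with N^2 v_2 = 0 but N^1 v_2 ≠ 0; then v_{j-1} := N · v_j for j = 2, …, 2.

Pick v_2 = (1, 4, 0)ᵀ.
Then v_1 = N · v_2 = (-4, 16, -16)ᵀ.

Sanity check: (A − (3)·I) v_1 = (0, 0, 0)ᵀ = 0. ✓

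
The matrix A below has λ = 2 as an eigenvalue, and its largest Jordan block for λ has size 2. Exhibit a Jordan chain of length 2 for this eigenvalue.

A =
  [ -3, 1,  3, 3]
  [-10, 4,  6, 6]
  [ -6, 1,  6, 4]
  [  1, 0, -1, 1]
A Jordan chain for λ = 2 of length 2:
v_1 = (-5, -10, -6, 1)ᵀ
v_2 = (1, 0, 0, 0)ᵀ

Let N = A − (2)·I. We want v_2 with N^2 v_2 = 0 but N^1 v_2 ≠ 0; then v_{j-1} := N · v_j for j = 2, …, 2.

Pick v_2 = (1, 0, 0, 0)ᵀ.
Then v_1 = N · v_2 = (-5, -10, -6, 1)ᵀ.

Sanity check: (A − (2)·I) v_1 = (0, 0, 0, 0)ᵀ = 0. ✓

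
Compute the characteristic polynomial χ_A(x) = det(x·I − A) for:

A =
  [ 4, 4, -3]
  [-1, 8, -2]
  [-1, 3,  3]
x^3 - 15*x^2 + 75*x - 125

Expanding det(x·I − A) (e.g. by cofactor expansion or by noting that A is similar to its Jordan form J, which has the same characteristic polynomial as A) gives
  χ_A(x) = x^3 - 15*x^2 + 75*x - 125
which factors as (x - 5)^3. The eigenvalues (with algebraic multiplicities) are λ = 5 with multiplicity 3.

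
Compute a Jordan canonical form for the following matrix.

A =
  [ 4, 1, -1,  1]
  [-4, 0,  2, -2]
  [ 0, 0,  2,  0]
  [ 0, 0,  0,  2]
J_2(2) ⊕ J_1(2) ⊕ J_1(2)

The characteristic polynomial is
  det(x·I − A) = x^4 - 8*x^3 + 24*x^2 - 32*x + 16 = (x - 2)^4

Eigenvalues and multiplicities (the geometric multiplicity of λ is n − rank(A − λI), which equals the number of Jordan blocks for λ):
  λ = 2: algebraic multiplicity = 4, geometric multiplicity = 3

Determining the block sizes for each eigenvalue:
  λ = 2: 3 blocks summing to 4 forces exactly one block of size 2 and the rest size 1 → block sizes [2, 1, 1]

Assembling the blocks gives a Jordan form
J =
  [2, 1, 0, 0]
  [0, 2, 0, 0]
  [0, 0, 2, 0]
  [0, 0, 0, 2]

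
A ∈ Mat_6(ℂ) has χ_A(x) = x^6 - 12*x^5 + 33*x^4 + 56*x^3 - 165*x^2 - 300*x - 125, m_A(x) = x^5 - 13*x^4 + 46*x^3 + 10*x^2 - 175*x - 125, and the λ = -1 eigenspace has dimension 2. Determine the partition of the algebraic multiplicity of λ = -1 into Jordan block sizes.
Block sizes for λ = -1: [2, 1]

Step 1 — from the characteristic polynomial, algebraic multiplicity of λ = -1 is 3. From dim ker(A − (-1)·I) = 2, there are exactly 2 Jordan blocks for λ = -1.
Step 2 — from the minimal polynomial, the factor (x + 1)^2 tells us the largest block for λ = -1 has size 2.
Step 3 — with total size 3, 2 blocks, and largest block 2, the block sizes (in nonincreasing order) are [2, 1].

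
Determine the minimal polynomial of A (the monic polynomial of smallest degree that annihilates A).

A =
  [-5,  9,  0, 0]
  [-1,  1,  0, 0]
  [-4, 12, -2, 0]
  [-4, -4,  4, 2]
x^3 + 2*x^2 - 4*x - 8

The characteristic polynomial is χ_A(x) = (x - 2)*(x + 2)^3, so the eigenvalues are known. The minimal polynomial is
  m_A(x) = Π_λ (x − λ)^{k_λ}
where k_λ is the size of the *largest* Jordan block for λ (equivalently, the smallest k with (A − λI)^k v = 0 for every generalised eigenvector v of λ).

  λ = -2: largest Jordan block has size 2, contributing (x + 2)^2
  λ = 2: largest Jordan block has size 1, contributing (x − 2)

So m_A(x) = (x - 2)*(x + 2)^2 = x^3 + 2*x^2 - 4*x - 8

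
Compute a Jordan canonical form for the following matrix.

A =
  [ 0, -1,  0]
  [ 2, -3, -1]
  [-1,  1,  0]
J_3(-1)

The characteristic polynomial is
  det(x·I − A) = x^3 + 3*x^2 + 3*x + 1 = (x + 1)^3

Eigenvalues and multiplicities (the geometric multiplicity of λ is n − rank(A − λI), which equals the number of Jordan blocks for λ):
  λ = -1: algebraic multiplicity = 3, geometric multiplicity = 1

Determining the block sizes for each eigenvalue:
  λ = -1: one block (gm = 1), so the single block has size am = 3 → block sizes [3]

Assembling the blocks gives a Jordan form
J =
  [-1,  1,  0]
  [ 0, -1,  1]
  [ 0,  0, -1]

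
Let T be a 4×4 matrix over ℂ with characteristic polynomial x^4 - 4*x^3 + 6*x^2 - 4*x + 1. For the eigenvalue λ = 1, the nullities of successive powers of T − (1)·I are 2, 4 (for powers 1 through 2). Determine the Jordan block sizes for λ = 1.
Block sizes for λ = 1: [2, 2]

From the dimensions of kernels of powers, the number of Jordan blocks of size at least j is d_j − d_{j−1} where d_j = dim ker(N^j) (with d_0 = 0). Computing the differences gives [2, 2].
The number of blocks of size exactly k is (#blocks of size ≥ k) − (#blocks of size ≥ k + 1), so the partition is: 2 block(s) of size 2.
In nonincreasing order the block sizes are [2, 2].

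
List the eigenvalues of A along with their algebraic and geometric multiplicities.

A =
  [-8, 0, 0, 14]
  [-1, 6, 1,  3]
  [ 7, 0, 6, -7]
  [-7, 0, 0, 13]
λ = -1: alg = 1, geom = 1; λ = 6: alg = 3, geom = 2

Step 1 — factor the characteristic polynomial to read off the algebraic multiplicities:
  χ_A(x) = (x - 6)^3*(x + 1)

Step 2 — compute geometric multiplicities via the rank-nullity identity g(λ) = n − rank(A − λI):
  rank(A − (-1)·I) = 3, so dim ker(A − (-1)·I) = n − 3 = 1
  rank(A − (6)·I) = 2, so dim ker(A − (6)·I) = n − 2 = 2

Summary:
  λ = -1: algebraic multiplicity = 1, geometric multiplicity = 1
  λ = 6: algebraic multiplicity = 3, geometric multiplicity = 2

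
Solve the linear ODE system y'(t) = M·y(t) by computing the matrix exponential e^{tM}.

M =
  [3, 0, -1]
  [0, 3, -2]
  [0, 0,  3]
e^{tM} =
  [exp(3*t), 0, -t*exp(3*t)]
  [0, exp(3*t), -2*t*exp(3*t)]
  [0, 0, exp(3*t)]

Strategy: write M = P · J · P⁻¹ where J is a Jordan canonical form, so e^{tM} = P · e^{tJ} · P⁻¹, and e^{tJ} can be computed block-by-block.

M has Jordan form
J =
  [3, 1, 0]
  [0, 3, 0]
  [0, 0, 3]
(up to reordering of blocks).

Per-block formulas:
  For a 2×2 Jordan block J_2(3): exp(t · J_2(3)) = e^(3t)·(I + t·N), where N is the 2×2 nilpotent shift.
  For a 1×1 block at λ = 3: exp(t · [3]) = [e^(3t)].

After assembling e^{tJ} and conjugating by P, we get:

e^{tM} =
  [exp(3*t), 0, -t*exp(3*t)]
  [0, exp(3*t), -2*t*exp(3*t)]
  [0, 0, exp(3*t)]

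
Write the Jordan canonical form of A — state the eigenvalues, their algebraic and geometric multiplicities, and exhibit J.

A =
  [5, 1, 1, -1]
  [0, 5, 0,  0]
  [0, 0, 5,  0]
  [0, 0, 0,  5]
J_2(5) ⊕ J_1(5) ⊕ J_1(5)

The characteristic polynomial is
  det(x·I − A) = x^4 - 20*x^3 + 150*x^2 - 500*x + 625 = (x - 5)^4

Eigenvalues and multiplicities (the geometric multiplicity of λ is n − rank(A − λI), which equals the number of Jordan blocks for λ):
  λ = 5: algebraic multiplicity = 4, geometric multiplicity = 3

Determining the block sizes for each eigenvalue:
  λ = 5: 3 blocks summing to 4 forces exactly one block of size 2 and the rest size 1 → block sizes [2, 1, 1]

Assembling the blocks gives a Jordan form
J =
  [5, 1, 0, 0]
  [0, 5, 0, 0]
  [0, 0, 5, 0]
  [0, 0, 0, 5]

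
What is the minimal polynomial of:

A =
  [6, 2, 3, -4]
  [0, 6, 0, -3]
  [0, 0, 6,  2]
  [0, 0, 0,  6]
x^2 - 12*x + 36

The characteristic polynomial is χ_A(x) = (x - 6)^4, so the eigenvalues are known. The minimal polynomial is
  m_A(x) = Π_λ (x − λ)^{k_λ}
where k_λ is the size of the *largest* Jordan block for λ (equivalently, the smallest k with (A − λI)^k v = 0 for every generalised eigenvector v of λ).

  λ = 6: largest Jordan block has size 2, contributing (x − 6)^2

So m_A(x) = (x - 6)^2 = x^2 - 12*x + 36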